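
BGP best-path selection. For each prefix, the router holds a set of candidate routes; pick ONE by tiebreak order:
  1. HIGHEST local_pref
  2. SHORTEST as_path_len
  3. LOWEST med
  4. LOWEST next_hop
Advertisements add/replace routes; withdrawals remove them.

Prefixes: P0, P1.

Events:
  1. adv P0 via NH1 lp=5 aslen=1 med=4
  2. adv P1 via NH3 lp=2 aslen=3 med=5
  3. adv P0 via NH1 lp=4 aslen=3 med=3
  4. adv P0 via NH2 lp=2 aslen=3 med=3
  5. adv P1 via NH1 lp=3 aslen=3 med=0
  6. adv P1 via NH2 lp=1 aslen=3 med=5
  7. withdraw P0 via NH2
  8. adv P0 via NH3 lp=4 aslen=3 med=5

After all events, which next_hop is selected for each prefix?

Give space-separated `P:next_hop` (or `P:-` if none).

Op 1: best P0=NH1 P1=-
Op 2: best P0=NH1 P1=NH3
Op 3: best P0=NH1 P1=NH3
Op 4: best P0=NH1 P1=NH3
Op 5: best P0=NH1 P1=NH1
Op 6: best P0=NH1 P1=NH1
Op 7: best P0=NH1 P1=NH1
Op 8: best P0=NH1 P1=NH1

Answer: P0:NH1 P1:NH1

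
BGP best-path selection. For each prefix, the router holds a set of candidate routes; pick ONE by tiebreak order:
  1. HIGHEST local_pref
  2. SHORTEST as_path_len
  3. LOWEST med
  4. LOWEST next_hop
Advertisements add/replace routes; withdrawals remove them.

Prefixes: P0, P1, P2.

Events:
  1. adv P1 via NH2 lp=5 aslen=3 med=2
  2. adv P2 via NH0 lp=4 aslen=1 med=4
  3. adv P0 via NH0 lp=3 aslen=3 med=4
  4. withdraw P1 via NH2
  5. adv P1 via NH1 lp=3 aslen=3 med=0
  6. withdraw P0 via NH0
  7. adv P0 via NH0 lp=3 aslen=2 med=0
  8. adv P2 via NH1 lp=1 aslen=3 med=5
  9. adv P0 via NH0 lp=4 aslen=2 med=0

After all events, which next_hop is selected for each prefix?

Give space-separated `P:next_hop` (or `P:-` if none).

Answer: P0:NH0 P1:NH1 P2:NH0

Derivation:
Op 1: best P0=- P1=NH2 P2=-
Op 2: best P0=- P1=NH2 P2=NH0
Op 3: best P0=NH0 P1=NH2 P2=NH0
Op 4: best P0=NH0 P1=- P2=NH0
Op 5: best P0=NH0 P1=NH1 P2=NH0
Op 6: best P0=- P1=NH1 P2=NH0
Op 7: best P0=NH0 P1=NH1 P2=NH0
Op 8: best P0=NH0 P1=NH1 P2=NH0
Op 9: best P0=NH0 P1=NH1 P2=NH0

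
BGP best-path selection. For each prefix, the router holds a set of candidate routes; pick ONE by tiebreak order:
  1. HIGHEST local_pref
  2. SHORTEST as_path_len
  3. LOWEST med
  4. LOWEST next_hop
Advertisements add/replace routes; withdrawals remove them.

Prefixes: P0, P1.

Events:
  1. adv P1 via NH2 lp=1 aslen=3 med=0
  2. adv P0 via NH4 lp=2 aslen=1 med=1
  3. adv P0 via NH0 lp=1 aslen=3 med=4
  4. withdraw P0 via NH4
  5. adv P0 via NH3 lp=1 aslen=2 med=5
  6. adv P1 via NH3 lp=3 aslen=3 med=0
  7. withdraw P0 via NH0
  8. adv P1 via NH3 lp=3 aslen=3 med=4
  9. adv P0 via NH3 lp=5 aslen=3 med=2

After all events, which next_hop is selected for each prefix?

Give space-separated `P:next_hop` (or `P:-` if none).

Op 1: best P0=- P1=NH2
Op 2: best P0=NH4 P1=NH2
Op 3: best P0=NH4 P1=NH2
Op 4: best P0=NH0 P1=NH2
Op 5: best P0=NH3 P1=NH2
Op 6: best P0=NH3 P1=NH3
Op 7: best P0=NH3 P1=NH3
Op 8: best P0=NH3 P1=NH3
Op 9: best P0=NH3 P1=NH3

Answer: P0:NH3 P1:NH3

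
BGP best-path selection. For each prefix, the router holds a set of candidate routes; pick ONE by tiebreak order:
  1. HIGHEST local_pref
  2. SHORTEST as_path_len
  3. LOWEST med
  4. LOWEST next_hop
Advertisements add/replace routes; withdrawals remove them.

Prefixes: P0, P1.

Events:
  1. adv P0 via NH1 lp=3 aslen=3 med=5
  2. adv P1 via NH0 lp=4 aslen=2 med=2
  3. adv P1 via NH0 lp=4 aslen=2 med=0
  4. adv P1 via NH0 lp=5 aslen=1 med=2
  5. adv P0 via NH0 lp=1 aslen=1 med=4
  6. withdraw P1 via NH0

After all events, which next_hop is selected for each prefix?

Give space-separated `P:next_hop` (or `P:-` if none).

Op 1: best P0=NH1 P1=-
Op 2: best P0=NH1 P1=NH0
Op 3: best P0=NH1 P1=NH0
Op 4: best P0=NH1 P1=NH0
Op 5: best P0=NH1 P1=NH0
Op 6: best P0=NH1 P1=-

Answer: P0:NH1 P1:-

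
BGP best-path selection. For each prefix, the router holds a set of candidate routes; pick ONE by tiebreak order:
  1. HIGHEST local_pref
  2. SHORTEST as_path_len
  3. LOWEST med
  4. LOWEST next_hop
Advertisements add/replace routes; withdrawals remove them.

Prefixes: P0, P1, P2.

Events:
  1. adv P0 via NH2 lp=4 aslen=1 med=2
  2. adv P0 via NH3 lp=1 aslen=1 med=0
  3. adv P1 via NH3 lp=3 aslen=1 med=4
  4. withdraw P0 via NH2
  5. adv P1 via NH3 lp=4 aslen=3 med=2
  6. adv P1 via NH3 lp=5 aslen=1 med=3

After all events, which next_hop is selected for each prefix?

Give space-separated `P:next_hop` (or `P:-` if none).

Answer: P0:NH3 P1:NH3 P2:-

Derivation:
Op 1: best P0=NH2 P1=- P2=-
Op 2: best P0=NH2 P1=- P2=-
Op 3: best P0=NH2 P1=NH3 P2=-
Op 4: best P0=NH3 P1=NH3 P2=-
Op 5: best P0=NH3 P1=NH3 P2=-
Op 6: best P0=NH3 P1=NH3 P2=-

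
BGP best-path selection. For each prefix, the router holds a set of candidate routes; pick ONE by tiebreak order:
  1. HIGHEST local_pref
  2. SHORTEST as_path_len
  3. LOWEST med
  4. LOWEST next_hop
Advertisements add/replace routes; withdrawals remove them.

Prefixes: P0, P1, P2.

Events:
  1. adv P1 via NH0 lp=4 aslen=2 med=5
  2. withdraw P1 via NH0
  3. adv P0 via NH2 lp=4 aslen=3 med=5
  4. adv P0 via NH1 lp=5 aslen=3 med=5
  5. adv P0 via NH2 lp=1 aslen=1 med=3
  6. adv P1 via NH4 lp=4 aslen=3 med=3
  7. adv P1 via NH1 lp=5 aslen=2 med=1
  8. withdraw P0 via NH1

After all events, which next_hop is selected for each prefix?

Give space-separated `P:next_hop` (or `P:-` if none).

Answer: P0:NH2 P1:NH1 P2:-

Derivation:
Op 1: best P0=- P1=NH0 P2=-
Op 2: best P0=- P1=- P2=-
Op 3: best P0=NH2 P1=- P2=-
Op 4: best P0=NH1 P1=- P2=-
Op 5: best P0=NH1 P1=- P2=-
Op 6: best P0=NH1 P1=NH4 P2=-
Op 7: best P0=NH1 P1=NH1 P2=-
Op 8: best P0=NH2 P1=NH1 P2=-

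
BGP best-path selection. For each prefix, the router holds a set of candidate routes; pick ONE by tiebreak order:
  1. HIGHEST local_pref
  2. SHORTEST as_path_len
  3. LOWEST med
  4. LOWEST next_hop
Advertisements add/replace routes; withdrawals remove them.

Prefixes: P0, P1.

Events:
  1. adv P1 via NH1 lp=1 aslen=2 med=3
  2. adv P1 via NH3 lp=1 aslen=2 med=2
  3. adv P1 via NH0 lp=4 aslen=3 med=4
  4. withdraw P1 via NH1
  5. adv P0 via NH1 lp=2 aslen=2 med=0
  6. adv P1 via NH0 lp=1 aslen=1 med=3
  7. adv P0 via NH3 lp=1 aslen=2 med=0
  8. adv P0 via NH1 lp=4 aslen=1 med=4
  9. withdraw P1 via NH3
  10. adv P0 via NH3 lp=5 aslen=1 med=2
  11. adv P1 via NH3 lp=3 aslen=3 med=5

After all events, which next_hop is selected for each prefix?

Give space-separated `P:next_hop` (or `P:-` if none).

Op 1: best P0=- P1=NH1
Op 2: best P0=- P1=NH3
Op 3: best P0=- P1=NH0
Op 4: best P0=- P1=NH0
Op 5: best P0=NH1 P1=NH0
Op 6: best P0=NH1 P1=NH0
Op 7: best P0=NH1 P1=NH0
Op 8: best P0=NH1 P1=NH0
Op 9: best P0=NH1 P1=NH0
Op 10: best P0=NH3 P1=NH0
Op 11: best P0=NH3 P1=NH3

Answer: P0:NH3 P1:NH3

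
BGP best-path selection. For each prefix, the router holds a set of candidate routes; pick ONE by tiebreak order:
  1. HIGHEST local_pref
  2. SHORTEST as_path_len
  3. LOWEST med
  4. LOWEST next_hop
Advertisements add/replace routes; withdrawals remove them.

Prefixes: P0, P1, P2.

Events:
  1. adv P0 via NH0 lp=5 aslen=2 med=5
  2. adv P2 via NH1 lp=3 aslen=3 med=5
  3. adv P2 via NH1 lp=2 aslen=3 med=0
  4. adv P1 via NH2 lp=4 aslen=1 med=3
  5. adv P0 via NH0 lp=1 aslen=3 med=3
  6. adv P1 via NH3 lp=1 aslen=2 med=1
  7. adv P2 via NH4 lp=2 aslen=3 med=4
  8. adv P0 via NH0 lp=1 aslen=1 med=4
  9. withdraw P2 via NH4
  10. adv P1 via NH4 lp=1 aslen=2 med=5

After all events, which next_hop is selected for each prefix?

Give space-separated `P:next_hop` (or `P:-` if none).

Op 1: best P0=NH0 P1=- P2=-
Op 2: best P0=NH0 P1=- P2=NH1
Op 3: best P0=NH0 P1=- P2=NH1
Op 4: best P0=NH0 P1=NH2 P2=NH1
Op 5: best P0=NH0 P1=NH2 P2=NH1
Op 6: best P0=NH0 P1=NH2 P2=NH1
Op 7: best P0=NH0 P1=NH2 P2=NH1
Op 8: best P0=NH0 P1=NH2 P2=NH1
Op 9: best P0=NH0 P1=NH2 P2=NH1
Op 10: best P0=NH0 P1=NH2 P2=NH1

Answer: P0:NH0 P1:NH2 P2:NH1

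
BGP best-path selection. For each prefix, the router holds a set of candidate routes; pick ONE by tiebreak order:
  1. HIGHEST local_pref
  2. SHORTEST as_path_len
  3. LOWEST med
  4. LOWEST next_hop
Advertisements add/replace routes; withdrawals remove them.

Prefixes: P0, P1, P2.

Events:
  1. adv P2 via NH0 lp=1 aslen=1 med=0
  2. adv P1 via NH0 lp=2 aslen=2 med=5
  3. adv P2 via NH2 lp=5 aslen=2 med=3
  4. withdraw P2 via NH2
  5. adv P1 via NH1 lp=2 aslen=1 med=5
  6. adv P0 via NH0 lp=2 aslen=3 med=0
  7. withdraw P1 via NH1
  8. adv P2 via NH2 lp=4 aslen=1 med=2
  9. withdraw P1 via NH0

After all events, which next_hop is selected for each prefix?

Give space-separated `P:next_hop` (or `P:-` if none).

Op 1: best P0=- P1=- P2=NH0
Op 2: best P0=- P1=NH0 P2=NH0
Op 3: best P0=- P1=NH0 P2=NH2
Op 4: best P0=- P1=NH0 P2=NH0
Op 5: best P0=- P1=NH1 P2=NH0
Op 6: best P0=NH0 P1=NH1 P2=NH0
Op 7: best P0=NH0 P1=NH0 P2=NH0
Op 8: best P0=NH0 P1=NH0 P2=NH2
Op 9: best P0=NH0 P1=- P2=NH2

Answer: P0:NH0 P1:- P2:NH2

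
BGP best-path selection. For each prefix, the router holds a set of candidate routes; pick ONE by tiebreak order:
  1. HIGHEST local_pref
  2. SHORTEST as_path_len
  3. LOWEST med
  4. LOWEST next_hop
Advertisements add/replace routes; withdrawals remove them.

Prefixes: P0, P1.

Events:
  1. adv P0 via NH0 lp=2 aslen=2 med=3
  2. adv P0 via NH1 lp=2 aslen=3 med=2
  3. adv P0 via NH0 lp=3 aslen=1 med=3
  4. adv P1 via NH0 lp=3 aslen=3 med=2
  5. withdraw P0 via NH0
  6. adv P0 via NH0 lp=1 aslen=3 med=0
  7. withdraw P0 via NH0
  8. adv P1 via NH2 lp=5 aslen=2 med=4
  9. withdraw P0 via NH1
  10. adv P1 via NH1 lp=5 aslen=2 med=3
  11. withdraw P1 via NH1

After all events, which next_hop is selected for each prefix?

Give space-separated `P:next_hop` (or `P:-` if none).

Answer: P0:- P1:NH2

Derivation:
Op 1: best P0=NH0 P1=-
Op 2: best P0=NH0 P1=-
Op 3: best P0=NH0 P1=-
Op 4: best P0=NH0 P1=NH0
Op 5: best P0=NH1 P1=NH0
Op 6: best P0=NH1 P1=NH0
Op 7: best P0=NH1 P1=NH0
Op 8: best P0=NH1 P1=NH2
Op 9: best P0=- P1=NH2
Op 10: best P0=- P1=NH1
Op 11: best P0=- P1=NH2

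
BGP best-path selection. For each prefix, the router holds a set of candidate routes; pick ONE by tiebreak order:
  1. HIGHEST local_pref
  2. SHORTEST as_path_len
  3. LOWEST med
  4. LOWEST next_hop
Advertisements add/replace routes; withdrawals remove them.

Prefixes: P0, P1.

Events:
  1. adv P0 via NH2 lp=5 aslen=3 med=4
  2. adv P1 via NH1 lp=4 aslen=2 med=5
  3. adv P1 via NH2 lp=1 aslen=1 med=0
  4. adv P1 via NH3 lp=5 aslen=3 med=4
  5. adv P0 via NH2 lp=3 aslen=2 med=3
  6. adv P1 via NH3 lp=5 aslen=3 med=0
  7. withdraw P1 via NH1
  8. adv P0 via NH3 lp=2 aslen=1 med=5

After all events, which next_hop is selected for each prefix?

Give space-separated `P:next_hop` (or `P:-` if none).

Answer: P0:NH2 P1:NH3

Derivation:
Op 1: best P0=NH2 P1=-
Op 2: best P0=NH2 P1=NH1
Op 3: best P0=NH2 P1=NH1
Op 4: best P0=NH2 P1=NH3
Op 5: best P0=NH2 P1=NH3
Op 6: best P0=NH2 P1=NH3
Op 7: best P0=NH2 P1=NH3
Op 8: best P0=NH2 P1=NH3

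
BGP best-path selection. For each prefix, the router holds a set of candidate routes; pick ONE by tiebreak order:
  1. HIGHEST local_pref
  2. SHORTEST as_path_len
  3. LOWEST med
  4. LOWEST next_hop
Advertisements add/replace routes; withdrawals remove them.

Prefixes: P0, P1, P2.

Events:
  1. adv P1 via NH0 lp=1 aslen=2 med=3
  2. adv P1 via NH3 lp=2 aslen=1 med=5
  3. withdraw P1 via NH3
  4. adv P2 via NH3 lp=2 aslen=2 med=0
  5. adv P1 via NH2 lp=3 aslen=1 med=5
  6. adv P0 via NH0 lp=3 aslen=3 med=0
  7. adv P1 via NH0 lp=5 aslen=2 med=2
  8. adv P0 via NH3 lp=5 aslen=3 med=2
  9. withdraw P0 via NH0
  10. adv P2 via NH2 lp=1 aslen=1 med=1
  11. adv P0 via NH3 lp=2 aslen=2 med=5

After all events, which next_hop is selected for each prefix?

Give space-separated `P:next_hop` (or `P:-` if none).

Op 1: best P0=- P1=NH0 P2=-
Op 2: best P0=- P1=NH3 P2=-
Op 3: best P0=- P1=NH0 P2=-
Op 4: best P0=- P1=NH0 P2=NH3
Op 5: best P0=- P1=NH2 P2=NH3
Op 6: best P0=NH0 P1=NH2 P2=NH3
Op 7: best P0=NH0 P1=NH0 P2=NH3
Op 8: best P0=NH3 P1=NH0 P2=NH3
Op 9: best P0=NH3 P1=NH0 P2=NH3
Op 10: best P0=NH3 P1=NH0 P2=NH3
Op 11: best P0=NH3 P1=NH0 P2=NH3

Answer: P0:NH3 P1:NH0 P2:NH3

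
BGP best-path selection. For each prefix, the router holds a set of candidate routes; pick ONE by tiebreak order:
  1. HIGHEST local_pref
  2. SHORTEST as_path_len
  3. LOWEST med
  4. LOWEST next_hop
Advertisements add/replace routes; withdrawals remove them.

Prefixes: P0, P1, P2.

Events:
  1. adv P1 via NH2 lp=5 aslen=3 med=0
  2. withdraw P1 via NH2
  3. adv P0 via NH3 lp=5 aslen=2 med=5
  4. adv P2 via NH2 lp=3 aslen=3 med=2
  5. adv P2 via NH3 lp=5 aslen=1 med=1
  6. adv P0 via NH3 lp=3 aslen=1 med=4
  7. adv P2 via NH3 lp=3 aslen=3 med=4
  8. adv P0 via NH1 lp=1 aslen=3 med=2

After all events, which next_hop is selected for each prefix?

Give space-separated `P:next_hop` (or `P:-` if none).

Op 1: best P0=- P1=NH2 P2=-
Op 2: best P0=- P1=- P2=-
Op 3: best P0=NH3 P1=- P2=-
Op 4: best P0=NH3 P1=- P2=NH2
Op 5: best P0=NH3 P1=- P2=NH3
Op 6: best P0=NH3 P1=- P2=NH3
Op 7: best P0=NH3 P1=- P2=NH2
Op 8: best P0=NH3 P1=- P2=NH2

Answer: P0:NH3 P1:- P2:NH2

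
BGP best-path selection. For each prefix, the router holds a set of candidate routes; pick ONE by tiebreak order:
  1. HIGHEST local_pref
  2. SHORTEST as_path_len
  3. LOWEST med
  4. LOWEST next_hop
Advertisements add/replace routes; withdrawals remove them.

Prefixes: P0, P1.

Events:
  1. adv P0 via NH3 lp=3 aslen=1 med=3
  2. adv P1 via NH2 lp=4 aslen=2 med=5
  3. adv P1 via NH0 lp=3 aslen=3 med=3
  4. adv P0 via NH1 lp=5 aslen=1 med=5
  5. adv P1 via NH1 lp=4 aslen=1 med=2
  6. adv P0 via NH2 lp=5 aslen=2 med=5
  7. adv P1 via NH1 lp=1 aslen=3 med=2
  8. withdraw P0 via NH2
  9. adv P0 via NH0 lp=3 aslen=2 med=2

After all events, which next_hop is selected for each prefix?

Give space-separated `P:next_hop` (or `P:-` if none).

Op 1: best P0=NH3 P1=-
Op 2: best P0=NH3 P1=NH2
Op 3: best P0=NH3 P1=NH2
Op 4: best P0=NH1 P1=NH2
Op 5: best P0=NH1 P1=NH1
Op 6: best P0=NH1 P1=NH1
Op 7: best P0=NH1 P1=NH2
Op 8: best P0=NH1 P1=NH2
Op 9: best P0=NH1 P1=NH2

Answer: P0:NH1 P1:NH2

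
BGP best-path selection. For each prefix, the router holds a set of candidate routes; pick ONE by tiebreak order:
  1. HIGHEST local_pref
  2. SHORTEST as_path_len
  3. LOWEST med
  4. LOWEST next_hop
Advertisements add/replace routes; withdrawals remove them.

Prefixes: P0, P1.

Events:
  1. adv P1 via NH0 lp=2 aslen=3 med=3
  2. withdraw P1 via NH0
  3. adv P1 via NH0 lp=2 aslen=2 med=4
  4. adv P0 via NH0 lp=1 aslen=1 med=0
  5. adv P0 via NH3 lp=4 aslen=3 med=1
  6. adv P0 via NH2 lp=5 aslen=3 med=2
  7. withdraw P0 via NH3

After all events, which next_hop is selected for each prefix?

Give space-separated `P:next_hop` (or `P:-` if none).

Op 1: best P0=- P1=NH0
Op 2: best P0=- P1=-
Op 3: best P0=- P1=NH0
Op 4: best P0=NH0 P1=NH0
Op 5: best P0=NH3 P1=NH0
Op 6: best P0=NH2 P1=NH0
Op 7: best P0=NH2 P1=NH0

Answer: P0:NH2 P1:NH0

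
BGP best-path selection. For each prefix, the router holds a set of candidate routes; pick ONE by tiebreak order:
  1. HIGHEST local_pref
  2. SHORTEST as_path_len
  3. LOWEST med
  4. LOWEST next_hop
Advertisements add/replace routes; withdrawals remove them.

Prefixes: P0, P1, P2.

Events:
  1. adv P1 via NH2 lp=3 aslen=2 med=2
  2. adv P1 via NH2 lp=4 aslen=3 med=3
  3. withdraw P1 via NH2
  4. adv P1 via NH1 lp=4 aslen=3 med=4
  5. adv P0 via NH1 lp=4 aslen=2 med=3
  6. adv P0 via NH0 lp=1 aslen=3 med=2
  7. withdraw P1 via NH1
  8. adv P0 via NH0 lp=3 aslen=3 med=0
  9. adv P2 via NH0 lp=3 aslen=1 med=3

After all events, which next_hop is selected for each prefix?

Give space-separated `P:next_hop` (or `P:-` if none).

Answer: P0:NH1 P1:- P2:NH0

Derivation:
Op 1: best P0=- P1=NH2 P2=-
Op 2: best P0=- P1=NH2 P2=-
Op 3: best P0=- P1=- P2=-
Op 4: best P0=- P1=NH1 P2=-
Op 5: best P0=NH1 P1=NH1 P2=-
Op 6: best P0=NH1 P1=NH1 P2=-
Op 7: best P0=NH1 P1=- P2=-
Op 8: best P0=NH1 P1=- P2=-
Op 9: best P0=NH1 P1=- P2=NH0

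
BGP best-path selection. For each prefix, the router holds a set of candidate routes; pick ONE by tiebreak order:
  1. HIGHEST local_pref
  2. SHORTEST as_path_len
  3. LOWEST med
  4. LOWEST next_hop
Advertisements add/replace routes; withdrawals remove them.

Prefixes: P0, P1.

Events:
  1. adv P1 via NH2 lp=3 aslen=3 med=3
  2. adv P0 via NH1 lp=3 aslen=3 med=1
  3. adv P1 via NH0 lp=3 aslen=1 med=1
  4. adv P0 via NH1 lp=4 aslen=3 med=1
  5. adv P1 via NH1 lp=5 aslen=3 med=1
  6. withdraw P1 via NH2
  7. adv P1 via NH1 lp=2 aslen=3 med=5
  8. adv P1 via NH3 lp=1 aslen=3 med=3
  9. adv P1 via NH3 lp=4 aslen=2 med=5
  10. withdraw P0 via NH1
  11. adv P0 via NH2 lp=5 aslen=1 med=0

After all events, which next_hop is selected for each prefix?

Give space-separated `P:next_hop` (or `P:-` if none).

Op 1: best P0=- P1=NH2
Op 2: best P0=NH1 P1=NH2
Op 3: best P0=NH1 P1=NH0
Op 4: best P0=NH1 P1=NH0
Op 5: best P0=NH1 P1=NH1
Op 6: best P0=NH1 P1=NH1
Op 7: best P0=NH1 P1=NH0
Op 8: best P0=NH1 P1=NH0
Op 9: best P0=NH1 P1=NH3
Op 10: best P0=- P1=NH3
Op 11: best P0=NH2 P1=NH3

Answer: P0:NH2 P1:NH3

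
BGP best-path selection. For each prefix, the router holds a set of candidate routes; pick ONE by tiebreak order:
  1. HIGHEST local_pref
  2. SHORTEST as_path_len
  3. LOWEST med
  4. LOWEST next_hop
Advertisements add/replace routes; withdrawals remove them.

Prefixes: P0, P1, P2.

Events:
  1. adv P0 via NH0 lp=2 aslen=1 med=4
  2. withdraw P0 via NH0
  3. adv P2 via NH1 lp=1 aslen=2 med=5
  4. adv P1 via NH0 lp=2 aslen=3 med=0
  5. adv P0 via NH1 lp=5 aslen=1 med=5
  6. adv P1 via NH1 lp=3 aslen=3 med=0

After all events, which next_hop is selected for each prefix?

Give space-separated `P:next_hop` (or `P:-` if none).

Op 1: best P0=NH0 P1=- P2=-
Op 2: best P0=- P1=- P2=-
Op 3: best P0=- P1=- P2=NH1
Op 4: best P0=- P1=NH0 P2=NH1
Op 5: best P0=NH1 P1=NH0 P2=NH1
Op 6: best P0=NH1 P1=NH1 P2=NH1

Answer: P0:NH1 P1:NH1 P2:NH1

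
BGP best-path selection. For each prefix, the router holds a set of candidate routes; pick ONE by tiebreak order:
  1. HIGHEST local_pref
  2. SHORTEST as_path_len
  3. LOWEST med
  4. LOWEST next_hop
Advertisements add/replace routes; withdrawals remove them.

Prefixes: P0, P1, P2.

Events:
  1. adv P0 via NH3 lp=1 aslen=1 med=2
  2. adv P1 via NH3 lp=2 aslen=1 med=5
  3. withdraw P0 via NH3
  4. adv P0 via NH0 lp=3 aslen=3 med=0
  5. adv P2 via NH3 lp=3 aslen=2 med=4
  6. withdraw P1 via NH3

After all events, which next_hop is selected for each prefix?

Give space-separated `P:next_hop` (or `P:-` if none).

Op 1: best P0=NH3 P1=- P2=-
Op 2: best P0=NH3 P1=NH3 P2=-
Op 3: best P0=- P1=NH3 P2=-
Op 4: best P0=NH0 P1=NH3 P2=-
Op 5: best P0=NH0 P1=NH3 P2=NH3
Op 6: best P0=NH0 P1=- P2=NH3

Answer: P0:NH0 P1:- P2:NH3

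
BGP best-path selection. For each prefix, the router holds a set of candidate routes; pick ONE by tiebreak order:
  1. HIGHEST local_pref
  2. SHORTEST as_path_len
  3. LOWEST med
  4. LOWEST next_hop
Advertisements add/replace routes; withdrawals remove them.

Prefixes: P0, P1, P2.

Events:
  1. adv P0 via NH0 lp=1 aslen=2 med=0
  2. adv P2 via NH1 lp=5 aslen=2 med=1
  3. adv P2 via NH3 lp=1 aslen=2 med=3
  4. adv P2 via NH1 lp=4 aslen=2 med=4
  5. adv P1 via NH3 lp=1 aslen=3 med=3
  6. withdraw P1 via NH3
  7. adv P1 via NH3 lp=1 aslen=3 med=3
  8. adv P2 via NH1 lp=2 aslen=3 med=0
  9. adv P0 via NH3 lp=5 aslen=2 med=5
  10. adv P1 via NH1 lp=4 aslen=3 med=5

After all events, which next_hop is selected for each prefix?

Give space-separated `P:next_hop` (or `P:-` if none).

Answer: P0:NH3 P1:NH1 P2:NH1

Derivation:
Op 1: best P0=NH0 P1=- P2=-
Op 2: best P0=NH0 P1=- P2=NH1
Op 3: best P0=NH0 P1=- P2=NH1
Op 4: best P0=NH0 P1=- P2=NH1
Op 5: best P0=NH0 P1=NH3 P2=NH1
Op 6: best P0=NH0 P1=- P2=NH1
Op 7: best P0=NH0 P1=NH3 P2=NH1
Op 8: best P0=NH0 P1=NH3 P2=NH1
Op 9: best P0=NH3 P1=NH3 P2=NH1
Op 10: best P0=NH3 P1=NH1 P2=NH1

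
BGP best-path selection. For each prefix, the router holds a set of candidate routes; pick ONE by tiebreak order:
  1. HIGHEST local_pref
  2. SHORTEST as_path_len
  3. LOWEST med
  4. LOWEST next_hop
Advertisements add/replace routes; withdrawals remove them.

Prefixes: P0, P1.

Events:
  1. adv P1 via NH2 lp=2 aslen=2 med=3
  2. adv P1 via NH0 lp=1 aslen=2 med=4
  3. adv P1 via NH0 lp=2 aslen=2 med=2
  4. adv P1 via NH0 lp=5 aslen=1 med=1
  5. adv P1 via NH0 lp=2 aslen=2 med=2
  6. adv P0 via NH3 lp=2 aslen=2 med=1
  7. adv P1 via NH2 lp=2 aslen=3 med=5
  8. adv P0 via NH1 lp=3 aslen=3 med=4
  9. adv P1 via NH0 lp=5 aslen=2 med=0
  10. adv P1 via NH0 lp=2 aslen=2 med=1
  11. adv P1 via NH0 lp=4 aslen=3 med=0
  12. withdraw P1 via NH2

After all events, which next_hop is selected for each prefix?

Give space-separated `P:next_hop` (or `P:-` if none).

Answer: P0:NH1 P1:NH0

Derivation:
Op 1: best P0=- P1=NH2
Op 2: best P0=- P1=NH2
Op 3: best P0=- P1=NH0
Op 4: best P0=- P1=NH0
Op 5: best P0=- P1=NH0
Op 6: best P0=NH3 P1=NH0
Op 7: best P0=NH3 P1=NH0
Op 8: best P0=NH1 P1=NH0
Op 9: best P0=NH1 P1=NH0
Op 10: best P0=NH1 P1=NH0
Op 11: best P0=NH1 P1=NH0
Op 12: best P0=NH1 P1=NH0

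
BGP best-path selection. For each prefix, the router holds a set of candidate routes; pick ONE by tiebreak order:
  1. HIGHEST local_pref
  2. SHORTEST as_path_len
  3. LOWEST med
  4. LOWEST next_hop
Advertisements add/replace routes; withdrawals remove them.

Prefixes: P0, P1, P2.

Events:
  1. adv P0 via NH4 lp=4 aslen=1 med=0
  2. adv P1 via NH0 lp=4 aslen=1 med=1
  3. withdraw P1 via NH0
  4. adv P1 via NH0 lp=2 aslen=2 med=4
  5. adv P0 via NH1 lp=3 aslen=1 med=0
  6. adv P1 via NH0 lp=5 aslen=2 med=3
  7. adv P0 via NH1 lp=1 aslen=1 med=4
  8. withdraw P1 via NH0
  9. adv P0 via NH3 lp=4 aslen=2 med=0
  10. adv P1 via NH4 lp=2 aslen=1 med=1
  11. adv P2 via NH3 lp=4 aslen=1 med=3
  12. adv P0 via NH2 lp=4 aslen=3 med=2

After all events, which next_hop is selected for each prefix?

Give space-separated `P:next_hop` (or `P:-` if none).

Answer: P0:NH4 P1:NH4 P2:NH3

Derivation:
Op 1: best P0=NH4 P1=- P2=-
Op 2: best P0=NH4 P1=NH0 P2=-
Op 3: best P0=NH4 P1=- P2=-
Op 4: best P0=NH4 P1=NH0 P2=-
Op 5: best P0=NH4 P1=NH0 P2=-
Op 6: best P0=NH4 P1=NH0 P2=-
Op 7: best P0=NH4 P1=NH0 P2=-
Op 8: best P0=NH4 P1=- P2=-
Op 9: best P0=NH4 P1=- P2=-
Op 10: best P0=NH4 P1=NH4 P2=-
Op 11: best P0=NH4 P1=NH4 P2=NH3
Op 12: best P0=NH4 P1=NH4 P2=NH3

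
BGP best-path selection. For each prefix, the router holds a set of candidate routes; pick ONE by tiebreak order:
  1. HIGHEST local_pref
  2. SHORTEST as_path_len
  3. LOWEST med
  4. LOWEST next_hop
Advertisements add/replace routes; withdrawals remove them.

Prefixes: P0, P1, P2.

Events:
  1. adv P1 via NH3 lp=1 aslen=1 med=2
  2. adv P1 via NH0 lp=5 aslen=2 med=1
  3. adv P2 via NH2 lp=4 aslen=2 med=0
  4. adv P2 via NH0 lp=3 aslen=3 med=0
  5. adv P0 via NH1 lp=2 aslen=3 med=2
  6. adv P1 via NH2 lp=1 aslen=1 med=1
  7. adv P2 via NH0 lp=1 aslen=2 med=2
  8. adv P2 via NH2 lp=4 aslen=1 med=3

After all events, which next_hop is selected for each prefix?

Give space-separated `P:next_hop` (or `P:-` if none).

Answer: P0:NH1 P1:NH0 P2:NH2

Derivation:
Op 1: best P0=- P1=NH3 P2=-
Op 2: best P0=- P1=NH0 P2=-
Op 3: best P0=- P1=NH0 P2=NH2
Op 4: best P0=- P1=NH0 P2=NH2
Op 5: best P0=NH1 P1=NH0 P2=NH2
Op 6: best P0=NH1 P1=NH0 P2=NH2
Op 7: best P0=NH1 P1=NH0 P2=NH2
Op 8: best P0=NH1 P1=NH0 P2=NH2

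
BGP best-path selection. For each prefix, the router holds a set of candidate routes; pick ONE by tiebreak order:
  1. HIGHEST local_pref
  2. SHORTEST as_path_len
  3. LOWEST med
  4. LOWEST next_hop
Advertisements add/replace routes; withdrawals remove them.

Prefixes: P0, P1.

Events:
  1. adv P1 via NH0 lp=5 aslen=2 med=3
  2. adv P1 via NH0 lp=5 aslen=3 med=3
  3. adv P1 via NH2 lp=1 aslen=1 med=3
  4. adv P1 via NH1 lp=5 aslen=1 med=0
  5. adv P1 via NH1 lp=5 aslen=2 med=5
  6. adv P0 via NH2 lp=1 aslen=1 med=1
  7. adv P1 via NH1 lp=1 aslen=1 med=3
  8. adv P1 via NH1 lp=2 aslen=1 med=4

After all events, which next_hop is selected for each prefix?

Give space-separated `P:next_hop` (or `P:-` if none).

Op 1: best P0=- P1=NH0
Op 2: best P0=- P1=NH0
Op 3: best P0=- P1=NH0
Op 4: best P0=- P1=NH1
Op 5: best P0=- P1=NH1
Op 6: best P0=NH2 P1=NH1
Op 7: best P0=NH2 P1=NH0
Op 8: best P0=NH2 P1=NH0

Answer: P0:NH2 P1:NH0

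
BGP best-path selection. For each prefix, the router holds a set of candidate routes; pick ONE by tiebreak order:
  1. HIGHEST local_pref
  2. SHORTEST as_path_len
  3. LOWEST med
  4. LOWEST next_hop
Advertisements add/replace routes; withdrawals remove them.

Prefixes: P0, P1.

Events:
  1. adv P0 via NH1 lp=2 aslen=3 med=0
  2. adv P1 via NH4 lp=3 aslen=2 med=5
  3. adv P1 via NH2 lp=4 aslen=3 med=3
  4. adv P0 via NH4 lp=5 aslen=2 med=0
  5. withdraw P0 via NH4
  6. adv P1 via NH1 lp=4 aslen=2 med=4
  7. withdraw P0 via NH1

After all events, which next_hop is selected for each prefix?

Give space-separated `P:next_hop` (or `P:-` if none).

Op 1: best P0=NH1 P1=-
Op 2: best P0=NH1 P1=NH4
Op 3: best P0=NH1 P1=NH2
Op 4: best P0=NH4 P1=NH2
Op 5: best P0=NH1 P1=NH2
Op 6: best P0=NH1 P1=NH1
Op 7: best P0=- P1=NH1

Answer: P0:- P1:NH1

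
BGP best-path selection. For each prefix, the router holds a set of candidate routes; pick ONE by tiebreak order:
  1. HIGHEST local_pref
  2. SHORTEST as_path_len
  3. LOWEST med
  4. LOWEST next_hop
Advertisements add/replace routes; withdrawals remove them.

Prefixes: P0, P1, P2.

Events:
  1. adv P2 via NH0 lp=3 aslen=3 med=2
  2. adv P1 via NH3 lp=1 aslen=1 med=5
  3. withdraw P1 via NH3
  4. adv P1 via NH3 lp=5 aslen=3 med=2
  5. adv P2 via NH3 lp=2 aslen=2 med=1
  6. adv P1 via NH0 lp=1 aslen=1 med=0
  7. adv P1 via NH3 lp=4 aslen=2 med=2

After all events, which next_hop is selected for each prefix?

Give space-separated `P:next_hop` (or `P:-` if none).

Answer: P0:- P1:NH3 P2:NH0

Derivation:
Op 1: best P0=- P1=- P2=NH0
Op 2: best P0=- P1=NH3 P2=NH0
Op 3: best P0=- P1=- P2=NH0
Op 4: best P0=- P1=NH3 P2=NH0
Op 5: best P0=- P1=NH3 P2=NH0
Op 6: best P0=- P1=NH3 P2=NH0
Op 7: best P0=- P1=NH3 P2=NH0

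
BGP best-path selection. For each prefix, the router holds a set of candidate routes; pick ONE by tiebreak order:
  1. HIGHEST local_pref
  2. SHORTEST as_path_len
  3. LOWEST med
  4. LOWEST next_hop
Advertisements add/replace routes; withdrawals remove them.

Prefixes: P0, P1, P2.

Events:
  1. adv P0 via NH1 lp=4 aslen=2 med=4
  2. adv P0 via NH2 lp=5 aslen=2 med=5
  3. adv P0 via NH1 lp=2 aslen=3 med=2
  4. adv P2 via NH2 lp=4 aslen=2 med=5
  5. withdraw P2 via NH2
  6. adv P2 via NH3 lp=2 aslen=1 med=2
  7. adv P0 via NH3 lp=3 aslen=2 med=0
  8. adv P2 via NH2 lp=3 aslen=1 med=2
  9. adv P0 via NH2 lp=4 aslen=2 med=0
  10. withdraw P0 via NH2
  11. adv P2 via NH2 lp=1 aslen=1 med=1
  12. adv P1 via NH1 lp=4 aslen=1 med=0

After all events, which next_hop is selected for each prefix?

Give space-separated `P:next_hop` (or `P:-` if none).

Op 1: best P0=NH1 P1=- P2=-
Op 2: best P0=NH2 P1=- P2=-
Op 3: best P0=NH2 P1=- P2=-
Op 4: best P0=NH2 P1=- P2=NH2
Op 5: best P0=NH2 P1=- P2=-
Op 6: best P0=NH2 P1=- P2=NH3
Op 7: best P0=NH2 P1=- P2=NH3
Op 8: best P0=NH2 P1=- P2=NH2
Op 9: best P0=NH2 P1=- P2=NH2
Op 10: best P0=NH3 P1=- P2=NH2
Op 11: best P0=NH3 P1=- P2=NH3
Op 12: best P0=NH3 P1=NH1 P2=NH3

Answer: P0:NH3 P1:NH1 P2:NH3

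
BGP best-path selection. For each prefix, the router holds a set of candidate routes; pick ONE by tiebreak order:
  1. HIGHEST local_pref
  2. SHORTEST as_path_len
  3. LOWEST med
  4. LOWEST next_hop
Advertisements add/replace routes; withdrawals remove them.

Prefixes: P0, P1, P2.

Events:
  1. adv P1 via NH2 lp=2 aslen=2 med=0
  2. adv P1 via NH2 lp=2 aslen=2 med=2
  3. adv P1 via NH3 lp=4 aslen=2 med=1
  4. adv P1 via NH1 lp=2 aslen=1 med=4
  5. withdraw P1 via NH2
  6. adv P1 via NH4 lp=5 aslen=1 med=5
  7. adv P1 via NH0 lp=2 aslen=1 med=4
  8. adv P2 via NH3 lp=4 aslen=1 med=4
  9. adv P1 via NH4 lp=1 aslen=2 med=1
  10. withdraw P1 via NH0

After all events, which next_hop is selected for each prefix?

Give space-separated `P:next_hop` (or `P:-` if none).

Op 1: best P0=- P1=NH2 P2=-
Op 2: best P0=- P1=NH2 P2=-
Op 3: best P0=- P1=NH3 P2=-
Op 4: best P0=- P1=NH3 P2=-
Op 5: best P0=- P1=NH3 P2=-
Op 6: best P0=- P1=NH4 P2=-
Op 7: best P0=- P1=NH4 P2=-
Op 8: best P0=- P1=NH4 P2=NH3
Op 9: best P0=- P1=NH3 P2=NH3
Op 10: best P0=- P1=NH3 P2=NH3

Answer: P0:- P1:NH3 P2:NH3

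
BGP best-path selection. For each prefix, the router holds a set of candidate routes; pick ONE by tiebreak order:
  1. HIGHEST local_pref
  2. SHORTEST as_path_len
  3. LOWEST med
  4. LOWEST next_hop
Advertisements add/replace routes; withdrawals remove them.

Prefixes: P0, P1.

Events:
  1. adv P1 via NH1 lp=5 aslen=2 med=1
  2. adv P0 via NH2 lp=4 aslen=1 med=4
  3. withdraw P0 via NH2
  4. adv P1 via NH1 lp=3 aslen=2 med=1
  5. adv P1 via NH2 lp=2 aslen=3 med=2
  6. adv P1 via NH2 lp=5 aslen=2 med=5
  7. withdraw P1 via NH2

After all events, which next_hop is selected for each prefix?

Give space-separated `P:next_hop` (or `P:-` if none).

Op 1: best P0=- P1=NH1
Op 2: best P0=NH2 P1=NH1
Op 3: best P0=- P1=NH1
Op 4: best P0=- P1=NH1
Op 5: best P0=- P1=NH1
Op 6: best P0=- P1=NH2
Op 7: best P0=- P1=NH1

Answer: P0:- P1:NH1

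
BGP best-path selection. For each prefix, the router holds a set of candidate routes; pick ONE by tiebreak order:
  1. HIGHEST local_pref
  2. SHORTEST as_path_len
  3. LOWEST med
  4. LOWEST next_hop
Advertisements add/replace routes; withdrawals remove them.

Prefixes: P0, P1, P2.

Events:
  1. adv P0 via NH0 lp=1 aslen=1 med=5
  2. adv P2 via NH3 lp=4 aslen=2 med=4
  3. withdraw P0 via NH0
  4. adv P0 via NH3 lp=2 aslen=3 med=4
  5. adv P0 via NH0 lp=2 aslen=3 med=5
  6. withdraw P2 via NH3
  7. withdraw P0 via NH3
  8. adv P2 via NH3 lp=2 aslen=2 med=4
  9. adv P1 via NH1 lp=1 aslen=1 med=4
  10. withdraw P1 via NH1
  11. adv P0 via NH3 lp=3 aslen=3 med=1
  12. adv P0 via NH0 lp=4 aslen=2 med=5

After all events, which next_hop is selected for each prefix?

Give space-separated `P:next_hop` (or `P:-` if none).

Answer: P0:NH0 P1:- P2:NH3

Derivation:
Op 1: best P0=NH0 P1=- P2=-
Op 2: best P0=NH0 P1=- P2=NH3
Op 3: best P0=- P1=- P2=NH3
Op 4: best P0=NH3 P1=- P2=NH3
Op 5: best P0=NH3 P1=- P2=NH3
Op 6: best P0=NH3 P1=- P2=-
Op 7: best P0=NH0 P1=- P2=-
Op 8: best P0=NH0 P1=- P2=NH3
Op 9: best P0=NH0 P1=NH1 P2=NH3
Op 10: best P0=NH0 P1=- P2=NH3
Op 11: best P0=NH3 P1=- P2=NH3
Op 12: best P0=NH0 P1=- P2=NH3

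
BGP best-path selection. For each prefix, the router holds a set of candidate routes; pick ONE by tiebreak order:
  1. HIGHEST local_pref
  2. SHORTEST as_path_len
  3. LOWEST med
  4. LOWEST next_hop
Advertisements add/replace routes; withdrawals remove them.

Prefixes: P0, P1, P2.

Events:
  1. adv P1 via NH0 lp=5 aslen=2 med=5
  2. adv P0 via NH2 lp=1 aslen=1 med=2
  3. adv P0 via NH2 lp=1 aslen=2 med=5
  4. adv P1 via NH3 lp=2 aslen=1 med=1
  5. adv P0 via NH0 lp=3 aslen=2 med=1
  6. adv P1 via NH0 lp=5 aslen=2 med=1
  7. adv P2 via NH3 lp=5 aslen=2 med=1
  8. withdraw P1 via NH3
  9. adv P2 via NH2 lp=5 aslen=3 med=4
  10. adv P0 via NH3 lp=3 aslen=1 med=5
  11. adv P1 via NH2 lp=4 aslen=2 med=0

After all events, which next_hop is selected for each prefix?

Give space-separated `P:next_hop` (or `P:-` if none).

Answer: P0:NH3 P1:NH0 P2:NH3

Derivation:
Op 1: best P0=- P1=NH0 P2=-
Op 2: best P0=NH2 P1=NH0 P2=-
Op 3: best P0=NH2 P1=NH0 P2=-
Op 4: best P0=NH2 P1=NH0 P2=-
Op 5: best P0=NH0 P1=NH0 P2=-
Op 6: best P0=NH0 P1=NH0 P2=-
Op 7: best P0=NH0 P1=NH0 P2=NH3
Op 8: best P0=NH0 P1=NH0 P2=NH3
Op 9: best P0=NH0 P1=NH0 P2=NH3
Op 10: best P0=NH3 P1=NH0 P2=NH3
Op 11: best P0=NH3 P1=NH0 P2=NH3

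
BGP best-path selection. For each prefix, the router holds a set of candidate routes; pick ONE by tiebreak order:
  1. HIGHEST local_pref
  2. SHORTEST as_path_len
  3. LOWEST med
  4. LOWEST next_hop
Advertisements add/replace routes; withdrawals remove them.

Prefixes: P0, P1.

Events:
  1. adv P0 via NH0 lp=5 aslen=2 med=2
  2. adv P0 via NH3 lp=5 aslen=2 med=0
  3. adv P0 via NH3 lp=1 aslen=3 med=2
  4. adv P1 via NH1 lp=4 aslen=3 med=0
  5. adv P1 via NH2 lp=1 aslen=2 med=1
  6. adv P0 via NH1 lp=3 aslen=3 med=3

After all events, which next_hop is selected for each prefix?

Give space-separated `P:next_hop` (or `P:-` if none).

Op 1: best P0=NH0 P1=-
Op 2: best P0=NH3 P1=-
Op 3: best P0=NH0 P1=-
Op 4: best P0=NH0 P1=NH1
Op 5: best P0=NH0 P1=NH1
Op 6: best P0=NH0 P1=NH1

Answer: P0:NH0 P1:NH1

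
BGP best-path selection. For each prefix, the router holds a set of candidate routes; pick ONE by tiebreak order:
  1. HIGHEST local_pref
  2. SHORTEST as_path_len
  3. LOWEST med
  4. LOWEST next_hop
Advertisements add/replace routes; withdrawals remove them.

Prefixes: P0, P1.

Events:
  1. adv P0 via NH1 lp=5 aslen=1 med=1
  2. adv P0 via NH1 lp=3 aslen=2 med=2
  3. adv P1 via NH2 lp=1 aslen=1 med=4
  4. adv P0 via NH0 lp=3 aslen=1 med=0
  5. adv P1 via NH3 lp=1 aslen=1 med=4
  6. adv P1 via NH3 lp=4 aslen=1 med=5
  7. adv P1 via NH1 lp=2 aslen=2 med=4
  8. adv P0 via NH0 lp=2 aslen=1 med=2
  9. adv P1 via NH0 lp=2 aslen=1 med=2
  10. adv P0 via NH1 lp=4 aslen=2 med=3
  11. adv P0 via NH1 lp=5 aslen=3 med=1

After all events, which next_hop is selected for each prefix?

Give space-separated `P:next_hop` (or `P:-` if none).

Op 1: best P0=NH1 P1=-
Op 2: best P0=NH1 P1=-
Op 3: best P0=NH1 P1=NH2
Op 4: best P0=NH0 P1=NH2
Op 5: best P0=NH0 P1=NH2
Op 6: best P0=NH0 P1=NH3
Op 7: best P0=NH0 P1=NH3
Op 8: best P0=NH1 P1=NH3
Op 9: best P0=NH1 P1=NH3
Op 10: best P0=NH1 P1=NH3
Op 11: best P0=NH1 P1=NH3

Answer: P0:NH1 P1:NH3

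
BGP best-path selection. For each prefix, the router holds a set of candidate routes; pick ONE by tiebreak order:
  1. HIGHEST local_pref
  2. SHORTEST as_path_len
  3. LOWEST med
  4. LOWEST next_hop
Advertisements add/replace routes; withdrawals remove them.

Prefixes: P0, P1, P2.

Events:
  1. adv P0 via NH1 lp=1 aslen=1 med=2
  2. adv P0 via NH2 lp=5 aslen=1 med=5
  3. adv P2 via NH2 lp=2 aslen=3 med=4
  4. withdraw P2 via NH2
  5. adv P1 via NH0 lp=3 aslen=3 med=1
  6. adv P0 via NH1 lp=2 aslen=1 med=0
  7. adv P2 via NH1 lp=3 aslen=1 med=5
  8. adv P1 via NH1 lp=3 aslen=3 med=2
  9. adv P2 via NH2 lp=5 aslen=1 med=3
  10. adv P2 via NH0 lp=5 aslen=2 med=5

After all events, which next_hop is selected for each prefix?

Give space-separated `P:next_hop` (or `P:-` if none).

Op 1: best P0=NH1 P1=- P2=-
Op 2: best P0=NH2 P1=- P2=-
Op 3: best P0=NH2 P1=- P2=NH2
Op 4: best P0=NH2 P1=- P2=-
Op 5: best P0=NH2 P1=NH0 P2=-
Op 6: best P0=NH2 P1=NH0 P2=-
Op 7: best P0=NH2 P1=NH0 P2=NH1
Op 8: best P0=NH2 P1=NH0 P2=NH1
Op 9: best P0=NH2 P1=NH0 P2=NH2
Op 10: best P0=NH2 P1=NH0 P2=NH2

Answer: P0:NH2 P1:NH0 P2:NH2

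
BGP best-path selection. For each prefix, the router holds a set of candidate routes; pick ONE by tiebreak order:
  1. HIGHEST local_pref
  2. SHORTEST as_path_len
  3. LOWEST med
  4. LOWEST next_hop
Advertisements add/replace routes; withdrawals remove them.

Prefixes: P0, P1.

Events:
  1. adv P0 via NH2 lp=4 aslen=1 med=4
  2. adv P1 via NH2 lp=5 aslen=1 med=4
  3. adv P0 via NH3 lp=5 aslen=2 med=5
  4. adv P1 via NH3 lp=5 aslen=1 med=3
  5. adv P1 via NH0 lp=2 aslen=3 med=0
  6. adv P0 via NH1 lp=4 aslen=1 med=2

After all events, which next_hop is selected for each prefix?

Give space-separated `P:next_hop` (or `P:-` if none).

Op 1: best P0=NH2 P1=-
Op 2: best P0=NH2 P1=NH2
Op 3: best P0=NH3 P1=NH2
Op 4: best P0=NH3 P1=NH3
Op 5: best P0=NH3 P1=NH3
Op 6: best P0=NH3 P1=NH3

Answer: P0:NH3 P1:NH3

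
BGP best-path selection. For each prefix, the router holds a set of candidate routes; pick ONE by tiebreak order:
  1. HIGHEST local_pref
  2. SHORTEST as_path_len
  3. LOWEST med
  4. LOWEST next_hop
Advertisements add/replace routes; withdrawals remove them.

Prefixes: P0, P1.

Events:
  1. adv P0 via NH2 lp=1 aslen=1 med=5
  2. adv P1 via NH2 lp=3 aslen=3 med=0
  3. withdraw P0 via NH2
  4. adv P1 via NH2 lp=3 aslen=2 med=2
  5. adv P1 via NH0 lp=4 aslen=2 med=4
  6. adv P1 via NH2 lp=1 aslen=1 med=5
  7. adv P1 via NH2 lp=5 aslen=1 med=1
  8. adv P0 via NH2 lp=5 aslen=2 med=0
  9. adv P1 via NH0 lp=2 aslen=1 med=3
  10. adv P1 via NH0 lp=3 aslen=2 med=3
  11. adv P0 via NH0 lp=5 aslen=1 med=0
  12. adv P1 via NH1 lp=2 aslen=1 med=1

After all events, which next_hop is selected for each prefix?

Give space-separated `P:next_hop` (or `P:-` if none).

Answer: P0:NH0 P1:NH2

Derivation:
Op 1: best P0=NH2 P1=-
Op 2: best P0=NH2 P1=NH2
Op 3: best P0=- P1=NH2
Op 4: best P0=- P1=NH2
Op 5: best P0=- P1=NH0
Op 6: best P0=- P1=NH0
Op 7: best P0=- P1=NH2
Op 8: best P0=NH2 P1=NH2
Op 9: best P0=NH2 P1=NH2
Op 10: best P0=NH2 P1=NH2
Op 11: best P0=NH0 P1=NH2
Op 12: best P0=NH0 P1=NH2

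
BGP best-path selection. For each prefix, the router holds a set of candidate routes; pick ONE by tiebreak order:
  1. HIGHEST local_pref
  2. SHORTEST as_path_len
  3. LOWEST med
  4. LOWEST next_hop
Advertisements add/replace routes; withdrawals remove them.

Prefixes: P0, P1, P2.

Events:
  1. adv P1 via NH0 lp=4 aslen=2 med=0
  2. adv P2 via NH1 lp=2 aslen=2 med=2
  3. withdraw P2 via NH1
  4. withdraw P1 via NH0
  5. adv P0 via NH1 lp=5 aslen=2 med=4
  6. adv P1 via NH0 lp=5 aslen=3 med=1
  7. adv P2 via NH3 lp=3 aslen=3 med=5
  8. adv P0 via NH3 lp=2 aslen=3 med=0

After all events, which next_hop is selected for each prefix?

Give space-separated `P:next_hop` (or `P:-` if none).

Op 1: best P0=- P1=NH0 P2=-
Op 2: best P0=- P1=NH0 P2=NH1
Op 3: best P0=- P1=NH0 P2=-
Op 4: best P0=- P1=- P2=-
Op 5: best P0=NH1 P1=- P2=-
Op 6: best P0=NH1 P1=NH0 P2=-
Op 7: best P0=NH1 P1=NH0 P2=NH3
Op 8: best P0=NH1 P1=NH0 P2=NH3

Answer: P0:NH1 P1:NH0 P2:NH3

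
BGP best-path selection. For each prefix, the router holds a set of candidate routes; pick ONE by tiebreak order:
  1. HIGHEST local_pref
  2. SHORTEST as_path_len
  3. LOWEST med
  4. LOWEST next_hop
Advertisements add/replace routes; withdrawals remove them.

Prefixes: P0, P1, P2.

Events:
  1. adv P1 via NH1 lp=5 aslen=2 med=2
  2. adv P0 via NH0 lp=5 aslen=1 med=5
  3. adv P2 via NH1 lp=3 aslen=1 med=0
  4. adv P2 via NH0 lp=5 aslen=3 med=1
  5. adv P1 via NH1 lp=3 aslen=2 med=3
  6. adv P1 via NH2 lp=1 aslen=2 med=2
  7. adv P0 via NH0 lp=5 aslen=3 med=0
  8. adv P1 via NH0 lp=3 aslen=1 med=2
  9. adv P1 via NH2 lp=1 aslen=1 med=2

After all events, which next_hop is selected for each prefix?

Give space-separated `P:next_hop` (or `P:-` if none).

Answer: P0:NH0 P1:NH0 P2:NH0

Derivation:
Op 1: best P0=- P1=NH1 P2=-
Op 2: best P0=NH0 P1=NH1 P2=-
Op 3: best P0=NH0 P1=NH1 P2=NH1
Op 4: best P0=NH0 P1=NH1 P2=NH0
Op 5: best P0=NH0 P1=NH1 P2=NH0
Op 6: best P0=NH0 P1=NH1 P2=NH0
Op 7: best P0=NH0 P1=NH1 P2=NH0
Op 8: best P0=NH0 P1=NH0 P2=NH0
Op 9: best P0=NH0 P1=NH0 P2=NH0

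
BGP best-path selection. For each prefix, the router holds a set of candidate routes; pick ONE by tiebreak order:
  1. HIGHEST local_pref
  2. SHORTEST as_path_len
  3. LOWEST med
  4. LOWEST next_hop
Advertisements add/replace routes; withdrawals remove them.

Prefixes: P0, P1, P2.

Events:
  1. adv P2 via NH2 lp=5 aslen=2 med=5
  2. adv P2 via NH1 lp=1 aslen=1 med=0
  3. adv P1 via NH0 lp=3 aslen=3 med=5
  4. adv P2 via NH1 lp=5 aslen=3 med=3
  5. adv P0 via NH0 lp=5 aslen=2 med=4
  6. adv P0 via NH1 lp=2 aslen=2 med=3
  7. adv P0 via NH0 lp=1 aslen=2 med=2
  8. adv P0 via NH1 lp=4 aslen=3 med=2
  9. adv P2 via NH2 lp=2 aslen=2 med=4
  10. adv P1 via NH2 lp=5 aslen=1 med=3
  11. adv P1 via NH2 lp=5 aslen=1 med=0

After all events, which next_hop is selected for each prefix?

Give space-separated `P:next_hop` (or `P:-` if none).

Answer: P0:NH1 P1:NH2 P2:NH1

Derivation:
Op 1: best P0=- P1=- P2=NH2
Op 2: best P0=- P1=- P2=NH2
Op 3: best P0=- P1=NH0 P2=NH2
Op 4: best P0=- P1=NH0 P2=NH2
Op 5: best P0=NH0 P1=NH0 P2=NH2
Op 6: best P0=NH0 P1=NH0 P2=NH2
Op 7: best P0=NH1 P1=NH0 P2=NH2
Op 8: best P0=NH1 P1=NH0 P2=NH2
Op 9: best P0=NH1 P1=NH0 P2=NH1
Op 10: best P0=NH1 P1=NH2 P2=NH1
Op 11: best P0=NH1 P1=NH2 P2=NH1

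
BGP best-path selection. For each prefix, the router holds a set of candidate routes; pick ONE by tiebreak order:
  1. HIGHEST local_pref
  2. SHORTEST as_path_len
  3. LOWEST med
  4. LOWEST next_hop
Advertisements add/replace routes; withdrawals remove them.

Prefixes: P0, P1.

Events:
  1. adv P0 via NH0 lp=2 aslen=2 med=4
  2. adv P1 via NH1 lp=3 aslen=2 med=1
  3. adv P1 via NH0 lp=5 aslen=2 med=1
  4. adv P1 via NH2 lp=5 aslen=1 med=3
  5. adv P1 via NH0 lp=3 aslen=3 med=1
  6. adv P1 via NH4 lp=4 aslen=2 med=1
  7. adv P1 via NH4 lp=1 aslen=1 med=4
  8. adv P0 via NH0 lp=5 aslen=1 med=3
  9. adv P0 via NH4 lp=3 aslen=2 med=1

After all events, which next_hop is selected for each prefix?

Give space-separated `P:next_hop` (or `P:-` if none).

Answer: P0:NH0 P1:NH2

Derivation:
Op 1: best P0=NH0 P1=-
Op 2: best P0=NH0 P1=NH1
Op 3: best P0=NH0 P1=NH0
Op 4: best P0=NH0 P1=NH2
Op 5: best P0=NH0 P1=NH2
Op 6: best P0=NH0 P1=NH2
Op 7: best P0=NH0 P1=NH2
Op 8: best P0=NH0 P1=NH2
Op 9: best P0=NH0 P1=NH2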